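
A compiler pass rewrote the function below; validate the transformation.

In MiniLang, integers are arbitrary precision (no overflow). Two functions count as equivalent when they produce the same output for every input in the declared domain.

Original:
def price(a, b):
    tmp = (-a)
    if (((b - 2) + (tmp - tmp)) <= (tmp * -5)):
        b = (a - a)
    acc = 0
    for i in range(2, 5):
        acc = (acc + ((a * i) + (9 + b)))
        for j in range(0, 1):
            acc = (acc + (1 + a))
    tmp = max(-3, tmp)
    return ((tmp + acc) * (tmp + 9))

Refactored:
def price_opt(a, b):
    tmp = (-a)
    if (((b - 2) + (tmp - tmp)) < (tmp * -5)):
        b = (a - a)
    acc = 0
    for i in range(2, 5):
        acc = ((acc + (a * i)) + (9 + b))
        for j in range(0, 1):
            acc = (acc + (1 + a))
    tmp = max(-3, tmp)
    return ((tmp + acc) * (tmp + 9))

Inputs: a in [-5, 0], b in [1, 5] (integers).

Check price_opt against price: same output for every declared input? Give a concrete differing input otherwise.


Take a=0, b=2.
price: tmp = 0; (((b - 2) + (tmp - tmp)) <= (tmp * -5)) -> true; b = 0; acc = 0; [i=2]; acc = 9; [j=0]; acc = 10; [i=3]; acc = 19; [j=0]; acc = 20; [i=4]; acc = 29; [j=0]; acc = 30; tmp = 0; return 270
price_opt: tmp = 0; (((b - 2) + (tmp - tmp)) < (tmp * -5)) -> false; acc = 0; [i=2]; acc = 11; [j=0]; acc = 12; [i=3]; acc = 23; [j=0]; acc = 24; [i=4]; acc = 35; [j=0]; acc = 36; tmp = 0; return 324
270 != 324, so the rewrite changes behavior.
verdict: not equivalent; witness: a=0, b=2


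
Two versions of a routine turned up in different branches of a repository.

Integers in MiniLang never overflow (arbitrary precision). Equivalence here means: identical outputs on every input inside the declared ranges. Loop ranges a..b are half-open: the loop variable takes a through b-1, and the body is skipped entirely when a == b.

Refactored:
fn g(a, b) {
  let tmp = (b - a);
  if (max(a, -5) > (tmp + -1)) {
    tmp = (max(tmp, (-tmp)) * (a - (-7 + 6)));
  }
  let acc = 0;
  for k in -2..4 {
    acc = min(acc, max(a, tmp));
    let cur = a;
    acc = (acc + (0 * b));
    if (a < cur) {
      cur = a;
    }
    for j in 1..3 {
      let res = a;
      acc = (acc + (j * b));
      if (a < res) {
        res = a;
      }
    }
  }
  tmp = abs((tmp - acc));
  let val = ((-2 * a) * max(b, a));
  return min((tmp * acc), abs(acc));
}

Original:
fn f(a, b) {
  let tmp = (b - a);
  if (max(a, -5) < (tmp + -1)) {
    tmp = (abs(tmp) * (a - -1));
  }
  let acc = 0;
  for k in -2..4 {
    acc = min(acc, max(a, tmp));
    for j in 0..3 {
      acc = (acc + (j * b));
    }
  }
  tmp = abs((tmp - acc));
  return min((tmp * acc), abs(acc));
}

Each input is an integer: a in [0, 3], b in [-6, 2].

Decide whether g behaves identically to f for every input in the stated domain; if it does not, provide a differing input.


At a=0, b=-6: f gives -11016, g gives -12312.
verdict: not equivalent; witness: a=0, b=-6


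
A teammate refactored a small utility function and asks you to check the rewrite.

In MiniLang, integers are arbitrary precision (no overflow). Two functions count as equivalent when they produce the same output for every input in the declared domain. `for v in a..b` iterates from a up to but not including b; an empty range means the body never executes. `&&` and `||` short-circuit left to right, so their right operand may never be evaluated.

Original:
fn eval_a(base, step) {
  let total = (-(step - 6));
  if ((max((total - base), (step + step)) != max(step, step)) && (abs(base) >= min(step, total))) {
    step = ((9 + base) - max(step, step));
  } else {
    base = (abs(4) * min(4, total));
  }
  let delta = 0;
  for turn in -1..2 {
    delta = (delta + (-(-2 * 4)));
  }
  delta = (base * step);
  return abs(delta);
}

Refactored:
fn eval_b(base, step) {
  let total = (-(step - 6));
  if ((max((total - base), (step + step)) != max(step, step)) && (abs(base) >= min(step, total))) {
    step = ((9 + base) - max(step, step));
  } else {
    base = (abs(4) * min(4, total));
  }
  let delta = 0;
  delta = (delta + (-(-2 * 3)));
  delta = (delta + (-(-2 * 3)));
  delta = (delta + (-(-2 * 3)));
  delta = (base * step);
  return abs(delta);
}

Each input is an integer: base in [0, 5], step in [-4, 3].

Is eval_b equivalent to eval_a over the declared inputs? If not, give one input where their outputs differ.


Equivalent. Although `4` became `3`, no input in the stated domain can expose it.
Every one of the 48 inputs gives matching results.
Tracing base=1, step=2: eval_a: total becomes 4; next ((max((total - base), (step + step)) != max(step, step)) && (abs(base) >= min(step, total))) evaluates to false; next base becomes 16; next delta becomes 0; next at turn=-1:; next delta becomes 8; next at turn=0:; next delta becomes 16; next at turn=1:; next delta becomes 24; next delta becomes 32; next final value 32 | eval_b: total becomes 4; next ((max((total - base), (step + step)) != max(step, step)) && (abs(base) >= min(step, total))) evaluates to false; next base becomes 16; next delta becomes 0; next delta becomes 6; next delta becomes 12; next delta becomes 18; next delta becomes 32; next final value 32 — matching result 32.
verdict: equivalent


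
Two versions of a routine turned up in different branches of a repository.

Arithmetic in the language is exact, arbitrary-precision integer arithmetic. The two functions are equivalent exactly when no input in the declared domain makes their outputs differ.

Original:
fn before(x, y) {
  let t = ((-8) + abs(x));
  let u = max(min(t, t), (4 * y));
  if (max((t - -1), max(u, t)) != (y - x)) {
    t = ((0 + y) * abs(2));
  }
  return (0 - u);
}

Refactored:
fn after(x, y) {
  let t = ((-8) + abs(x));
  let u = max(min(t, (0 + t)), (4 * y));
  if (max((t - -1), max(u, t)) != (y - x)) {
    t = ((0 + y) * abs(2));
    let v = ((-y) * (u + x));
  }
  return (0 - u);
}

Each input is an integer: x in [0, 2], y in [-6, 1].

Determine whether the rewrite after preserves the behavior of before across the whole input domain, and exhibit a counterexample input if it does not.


Side by side, the visible changes include: arithmetic usage differs; and statement counts differ; and local variable names differ; and constant usage differs.
As a probe, take x=0, y=-4: before runs t becomes -8; next u becomes -8; next (max((t - -1), max(u, t)) != (y - x)) evaluates to true; next t becomes -8; next final value 8; after runs t becomes -8; next u becomes -8; next (max((t - -1), max(u, t)) != (y - x)) evaluates to true; next t becomes -8; next v becomes -32; next final value 8; both end at 8.
An exhaustive pass over the 24 declared inputs shows identical outputs.
verdict: equivalent


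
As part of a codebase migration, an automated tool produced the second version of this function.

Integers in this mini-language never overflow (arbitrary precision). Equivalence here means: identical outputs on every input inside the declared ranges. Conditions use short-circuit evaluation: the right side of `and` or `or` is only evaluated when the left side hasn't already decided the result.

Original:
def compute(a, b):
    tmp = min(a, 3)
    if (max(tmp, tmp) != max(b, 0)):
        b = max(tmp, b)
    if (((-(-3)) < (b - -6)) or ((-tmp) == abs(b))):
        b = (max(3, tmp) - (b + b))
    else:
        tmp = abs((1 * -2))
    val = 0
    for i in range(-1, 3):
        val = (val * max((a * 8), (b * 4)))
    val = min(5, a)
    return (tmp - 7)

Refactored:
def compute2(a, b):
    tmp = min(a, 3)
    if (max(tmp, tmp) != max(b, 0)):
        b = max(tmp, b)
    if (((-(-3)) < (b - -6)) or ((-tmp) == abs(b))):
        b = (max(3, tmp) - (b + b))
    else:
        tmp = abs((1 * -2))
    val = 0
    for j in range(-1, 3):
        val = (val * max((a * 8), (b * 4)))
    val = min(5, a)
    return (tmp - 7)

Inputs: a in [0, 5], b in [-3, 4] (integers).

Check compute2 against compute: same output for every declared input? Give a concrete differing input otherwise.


Differences: local variable names differ — yet all 48 inputs agree.
verdict: equivalent


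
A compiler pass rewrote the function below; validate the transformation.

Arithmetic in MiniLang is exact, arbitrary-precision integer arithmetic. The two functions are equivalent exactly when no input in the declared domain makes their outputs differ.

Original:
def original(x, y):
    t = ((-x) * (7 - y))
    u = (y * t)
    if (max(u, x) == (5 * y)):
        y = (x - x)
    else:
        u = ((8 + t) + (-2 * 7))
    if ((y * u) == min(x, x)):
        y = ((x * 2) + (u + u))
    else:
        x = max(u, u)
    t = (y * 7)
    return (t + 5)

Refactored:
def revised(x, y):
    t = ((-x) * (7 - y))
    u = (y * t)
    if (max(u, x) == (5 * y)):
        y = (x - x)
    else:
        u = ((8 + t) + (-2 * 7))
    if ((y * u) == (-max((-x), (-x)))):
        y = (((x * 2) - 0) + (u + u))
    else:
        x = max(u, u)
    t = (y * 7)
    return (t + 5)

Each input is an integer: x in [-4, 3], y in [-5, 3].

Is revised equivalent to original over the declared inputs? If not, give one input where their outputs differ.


Differences: constant usage differs, and arithmetic usage differs, and min/max/abs usage differs — yet all 72 inputs agree.
verdict: equivalent


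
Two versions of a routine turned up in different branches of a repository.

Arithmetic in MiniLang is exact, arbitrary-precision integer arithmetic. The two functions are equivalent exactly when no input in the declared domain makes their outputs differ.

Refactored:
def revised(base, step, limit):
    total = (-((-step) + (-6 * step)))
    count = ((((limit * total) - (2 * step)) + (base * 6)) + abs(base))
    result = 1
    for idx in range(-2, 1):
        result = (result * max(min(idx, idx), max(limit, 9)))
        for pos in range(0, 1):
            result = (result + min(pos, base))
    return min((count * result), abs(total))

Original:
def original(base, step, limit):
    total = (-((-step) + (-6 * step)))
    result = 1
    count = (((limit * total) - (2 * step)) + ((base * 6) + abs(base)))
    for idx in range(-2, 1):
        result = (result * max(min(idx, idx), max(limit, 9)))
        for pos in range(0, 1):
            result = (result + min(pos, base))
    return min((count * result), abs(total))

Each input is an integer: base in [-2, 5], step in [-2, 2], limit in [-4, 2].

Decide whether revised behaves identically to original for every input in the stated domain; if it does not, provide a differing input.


The two versions differ — the changes include same computation, different form.
One worked example (base=4, step=0, limit=0) — original: total=0, then result=1, then count=28, then (idx=-2), then result=9, then (pos=0), then result=9, then (idx=-1), then result=81, then (pos=0), then result=81, then (idx=0), then result=729, then (pos=0), then result=729, then returns 0; revised: total=0, then count=28, then result=1, then (idx=-2), then result=9, then (pos=0), then result=9, then (idx=-1), then result=81, then (pos=0), then result=81, then (idx=0), then result=729, then (pos=0), then result=729, then returns 0; agreement on 0.
Checked all 280 inputs in the declared domain: the outputs agree on every one.
verdict: equivalent


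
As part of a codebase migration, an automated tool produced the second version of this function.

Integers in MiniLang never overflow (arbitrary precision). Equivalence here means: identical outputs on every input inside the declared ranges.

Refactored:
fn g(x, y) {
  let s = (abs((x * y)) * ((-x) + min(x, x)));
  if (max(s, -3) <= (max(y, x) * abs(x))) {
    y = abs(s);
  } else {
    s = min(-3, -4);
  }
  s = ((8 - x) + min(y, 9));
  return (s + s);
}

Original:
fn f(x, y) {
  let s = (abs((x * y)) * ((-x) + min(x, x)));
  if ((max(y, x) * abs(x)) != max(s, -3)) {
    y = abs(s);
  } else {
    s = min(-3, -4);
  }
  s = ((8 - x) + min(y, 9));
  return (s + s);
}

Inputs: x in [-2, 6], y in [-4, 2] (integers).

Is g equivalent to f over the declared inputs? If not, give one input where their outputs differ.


Run the pair on x=-2, y=-4.
f: s=0, then ((max(y, x) * abs(x)) != max(s, -3)) is true, then y=0, then s=10, then returns 20
g: s=0, then (max(s, -3) <= (max(y, x) * abs(x))) is false, then s=-4, then s=6, then returns 12
20 != 12, so the rewrite changes behavior.
verdict: not equivalent; witness: x=-2, y=-4


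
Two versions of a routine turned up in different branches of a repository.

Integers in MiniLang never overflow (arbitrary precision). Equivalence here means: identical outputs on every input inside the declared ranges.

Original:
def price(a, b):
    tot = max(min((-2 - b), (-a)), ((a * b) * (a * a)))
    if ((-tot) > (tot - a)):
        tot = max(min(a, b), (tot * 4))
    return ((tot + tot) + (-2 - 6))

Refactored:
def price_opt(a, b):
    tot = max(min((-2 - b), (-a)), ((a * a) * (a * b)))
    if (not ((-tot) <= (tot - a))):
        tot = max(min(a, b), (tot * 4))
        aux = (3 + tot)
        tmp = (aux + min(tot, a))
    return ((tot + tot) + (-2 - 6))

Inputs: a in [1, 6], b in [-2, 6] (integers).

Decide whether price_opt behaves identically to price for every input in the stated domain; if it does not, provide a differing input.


The two are interchangeable: comparison usage differs, and local variable names differ, and statement counts differ, and constant usage differs, and min/max/abs usage differs, and boolean connective usage differs, and arithmetic usage differs, and every declared input agrees.
Tracing a=5, b=-2: price: tot=-5, then ((-tot) > (tot - a)) is true, then tot=-2, then returns -12 | price_opt: tot=-5, then (not ((-tot) <= (tot - a))) is true, then tot=-2, then aux=1, then tmp=-1, then returns -12 — matching result -12.
Every one of the 54 inputs gives matching results.
verdict: equivalent


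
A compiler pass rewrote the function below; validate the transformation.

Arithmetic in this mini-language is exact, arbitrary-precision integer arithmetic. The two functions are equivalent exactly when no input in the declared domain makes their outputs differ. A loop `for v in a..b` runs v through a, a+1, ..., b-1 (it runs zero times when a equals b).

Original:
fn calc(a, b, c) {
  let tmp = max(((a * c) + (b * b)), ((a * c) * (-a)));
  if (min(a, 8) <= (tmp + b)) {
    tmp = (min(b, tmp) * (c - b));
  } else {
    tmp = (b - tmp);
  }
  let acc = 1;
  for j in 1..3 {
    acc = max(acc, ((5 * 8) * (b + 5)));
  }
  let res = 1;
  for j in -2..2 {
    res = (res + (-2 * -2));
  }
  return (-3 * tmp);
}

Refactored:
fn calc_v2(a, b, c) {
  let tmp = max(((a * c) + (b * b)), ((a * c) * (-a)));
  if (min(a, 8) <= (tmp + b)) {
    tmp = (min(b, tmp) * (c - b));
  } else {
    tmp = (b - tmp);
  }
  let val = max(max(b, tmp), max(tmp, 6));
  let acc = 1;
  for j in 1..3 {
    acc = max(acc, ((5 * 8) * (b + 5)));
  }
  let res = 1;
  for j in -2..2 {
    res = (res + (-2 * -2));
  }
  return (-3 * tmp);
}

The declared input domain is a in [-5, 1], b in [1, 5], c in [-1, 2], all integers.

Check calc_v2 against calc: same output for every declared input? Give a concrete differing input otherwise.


Comparing the listings, the differences include: min/max/abs usage differs; and constant usage differs; and local variable names differ; and statement counts differ.
Spot check at a=-1, b=1, c=0 — calc: tmp = 1; (min(a, 8) <= (tmp + b)) -> true; tmp = -1; acc = 1; [j=1]; acc = 240; [j=2]; acc = 240; res = 1; [j=-2]; res = 5; [j=-1]; res = 9; [j=0]; res = 13; [j=1]; res = 17; return 3. calc_v2: tmp = 1; (min(a, 8) <= (tmp + b)) -> true; tmp = -1; val = 6; acc = 1; [j=1]; acc = 240; [j=2]; acc = 240; res = 1; [j=-2]; res = 5; [j=-1]; res = 9; [j=0]; res = 13; [j=1]; res = 17; return 3. Both give 3.
Every one of the 140 inputs gives matching results.
verdict: equivalent


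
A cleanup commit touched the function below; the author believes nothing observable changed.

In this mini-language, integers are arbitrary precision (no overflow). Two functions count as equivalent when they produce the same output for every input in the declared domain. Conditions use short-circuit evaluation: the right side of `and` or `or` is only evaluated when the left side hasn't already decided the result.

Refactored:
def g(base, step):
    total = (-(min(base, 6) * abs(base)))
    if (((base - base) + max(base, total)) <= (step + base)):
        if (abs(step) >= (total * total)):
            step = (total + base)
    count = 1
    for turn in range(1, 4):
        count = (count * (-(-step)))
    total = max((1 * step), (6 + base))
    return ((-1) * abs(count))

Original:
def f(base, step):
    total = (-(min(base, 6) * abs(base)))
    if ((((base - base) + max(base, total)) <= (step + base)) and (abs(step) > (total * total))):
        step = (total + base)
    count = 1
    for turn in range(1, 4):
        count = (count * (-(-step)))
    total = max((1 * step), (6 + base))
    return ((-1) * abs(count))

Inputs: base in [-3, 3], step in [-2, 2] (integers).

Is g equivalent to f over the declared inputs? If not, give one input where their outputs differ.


At base=1, step=1: f gives -1, g gives 0.
verdict: not equivalent; witness: base=1, step=1


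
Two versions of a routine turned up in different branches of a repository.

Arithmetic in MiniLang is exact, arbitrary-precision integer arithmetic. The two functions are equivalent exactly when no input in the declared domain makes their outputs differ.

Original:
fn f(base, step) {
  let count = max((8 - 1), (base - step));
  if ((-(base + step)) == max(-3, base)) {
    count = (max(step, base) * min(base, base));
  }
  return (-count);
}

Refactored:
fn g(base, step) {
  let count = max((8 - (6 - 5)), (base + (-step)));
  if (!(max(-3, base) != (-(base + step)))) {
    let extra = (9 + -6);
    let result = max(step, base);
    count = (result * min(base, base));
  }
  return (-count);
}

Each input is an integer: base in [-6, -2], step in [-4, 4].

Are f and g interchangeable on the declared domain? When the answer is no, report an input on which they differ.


Although statement counts differ, plus boolean connective usage differs, plus arithmetic usage differs, plus local variable names differ, plus comparison usage differs, plus constant usage differs, 45/45 inputs agree.
verdict: equivalent


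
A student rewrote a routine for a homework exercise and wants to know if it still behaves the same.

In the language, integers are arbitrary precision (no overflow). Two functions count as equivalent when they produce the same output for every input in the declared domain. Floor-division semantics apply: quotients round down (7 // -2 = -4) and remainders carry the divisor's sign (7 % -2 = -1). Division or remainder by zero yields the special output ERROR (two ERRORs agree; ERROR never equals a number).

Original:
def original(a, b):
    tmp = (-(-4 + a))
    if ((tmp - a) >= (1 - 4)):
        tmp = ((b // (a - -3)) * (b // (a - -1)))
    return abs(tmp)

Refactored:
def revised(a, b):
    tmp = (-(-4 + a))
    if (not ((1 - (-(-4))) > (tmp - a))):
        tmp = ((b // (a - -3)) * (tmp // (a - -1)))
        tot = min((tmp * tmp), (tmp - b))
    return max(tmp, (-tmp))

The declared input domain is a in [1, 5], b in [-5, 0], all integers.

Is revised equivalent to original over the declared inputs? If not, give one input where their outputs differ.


Evaluate both at a=1, b=-5.
original: tmp=3, then ((tmp - a) >= (1 - 4)) is true, then tmp=6, then returns 6
revised: tmp=3, then (not ((1 - (-(-4))) > (tmp - a))) is true, then tmp=-2, then tot=3, then returns 2
6 vs 2 — the two versions disagree here.
verdict: not equivalent; witness: a=1, b=-5


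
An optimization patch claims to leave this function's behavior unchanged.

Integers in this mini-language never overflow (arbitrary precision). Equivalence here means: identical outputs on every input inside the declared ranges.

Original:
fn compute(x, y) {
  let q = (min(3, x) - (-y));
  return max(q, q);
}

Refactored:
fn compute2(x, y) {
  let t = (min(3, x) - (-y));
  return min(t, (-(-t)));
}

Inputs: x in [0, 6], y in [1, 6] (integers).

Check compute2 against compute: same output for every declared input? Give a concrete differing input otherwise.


The suspicious-looking change has no observable effect anywhere in the declared ranges.
Spot check at x=1, y=4 — compute: q = 5; return 5. compute2: t = 5; return 5. Both give 5.
Every one of the 42 inputs gives matching results.
verdict: equivalent


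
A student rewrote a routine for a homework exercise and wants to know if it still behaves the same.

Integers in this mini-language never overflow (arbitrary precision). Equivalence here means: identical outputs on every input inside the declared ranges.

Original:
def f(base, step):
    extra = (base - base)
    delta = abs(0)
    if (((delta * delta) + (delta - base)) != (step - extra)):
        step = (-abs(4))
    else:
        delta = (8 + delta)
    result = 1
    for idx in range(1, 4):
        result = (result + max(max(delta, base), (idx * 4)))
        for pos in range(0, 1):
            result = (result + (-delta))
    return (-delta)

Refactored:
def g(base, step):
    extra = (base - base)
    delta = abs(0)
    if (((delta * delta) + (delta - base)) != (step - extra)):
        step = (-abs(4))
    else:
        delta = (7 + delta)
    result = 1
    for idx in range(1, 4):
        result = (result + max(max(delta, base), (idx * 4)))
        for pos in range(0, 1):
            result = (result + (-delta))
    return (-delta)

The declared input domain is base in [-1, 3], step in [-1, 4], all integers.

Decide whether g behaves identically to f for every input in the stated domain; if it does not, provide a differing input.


The rewrite breaks on base=-1, step=1, where the results are -8 and -7.
f: extra becomes 0; next delta becomes 0; next (((delta * delta) + (delta - base)) != (step - extra)) evaluates to false; next delta becomes 8; next result becomes 1; next at idx=1:; next result becomes 9; next at pos=0:; next result becomes 1; next at idx=2:; next result becomes 9; next at pos=0:; next result becomes 1; next at idx=3:; next result becomes 13; next at pos=0:; next result becomes 5; next final value -8
g: extra becomes 0; next delta becomes 0; next (((delta * delta) + (delta - base)) != (step - extra)) evaluates to false; next delta becomes 7; next result becomes 1; next at idx=1:; next result becomes 8; next at pos=0:; next result becomes 1; next at idx=2:; next result becomes 9; next at pos=0:; next result becomes 2; next at idx=3:; next result becomes 14; next at pos=0:; next result becomes 7; next final value -7
verdict: not equivalent; witness: base=-1, step=1


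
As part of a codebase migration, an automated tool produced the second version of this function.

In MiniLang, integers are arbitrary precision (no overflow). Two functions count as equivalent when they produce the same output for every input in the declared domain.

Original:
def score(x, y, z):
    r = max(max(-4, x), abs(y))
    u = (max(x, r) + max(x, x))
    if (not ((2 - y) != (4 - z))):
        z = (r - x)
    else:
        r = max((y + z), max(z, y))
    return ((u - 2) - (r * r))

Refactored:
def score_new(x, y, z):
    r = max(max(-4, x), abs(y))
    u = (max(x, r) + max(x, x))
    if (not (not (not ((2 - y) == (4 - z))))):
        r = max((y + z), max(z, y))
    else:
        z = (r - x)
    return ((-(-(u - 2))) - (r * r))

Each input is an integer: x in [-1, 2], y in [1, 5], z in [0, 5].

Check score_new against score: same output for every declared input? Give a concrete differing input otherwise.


Although comparison usage differs; and boolean connective usage differs, 120/120 inputs agree.
verdict: equivalent


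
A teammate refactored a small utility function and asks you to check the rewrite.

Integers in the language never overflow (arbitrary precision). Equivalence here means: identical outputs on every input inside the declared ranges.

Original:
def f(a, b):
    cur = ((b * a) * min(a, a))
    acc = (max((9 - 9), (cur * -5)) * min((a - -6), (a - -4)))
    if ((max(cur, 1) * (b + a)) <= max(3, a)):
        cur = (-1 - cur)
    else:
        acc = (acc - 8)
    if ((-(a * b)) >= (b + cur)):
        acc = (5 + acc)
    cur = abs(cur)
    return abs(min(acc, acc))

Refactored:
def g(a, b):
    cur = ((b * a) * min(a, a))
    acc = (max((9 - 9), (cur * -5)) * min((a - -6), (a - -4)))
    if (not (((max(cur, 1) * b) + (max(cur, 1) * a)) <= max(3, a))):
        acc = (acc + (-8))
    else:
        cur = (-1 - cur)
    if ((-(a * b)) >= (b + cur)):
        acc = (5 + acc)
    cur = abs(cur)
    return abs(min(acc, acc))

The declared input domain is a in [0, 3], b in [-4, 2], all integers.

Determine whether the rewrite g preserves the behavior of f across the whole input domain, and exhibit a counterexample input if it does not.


The two versions differ — the changes include min/max/abs usage differs; also constant usage differs; also boolean connective usage differs; also arithmetic usage differs.
One worked example (a=0, b=-4) — f: cur := 0 | acc := 0 | ((max(cur, 1) * (b + a)) <= max(3, a)): true | cur := -1 | ((-(a * b)) >= (b + cur)): true | acc := 5 | cur := 1 | result 5; g: cur := 0 | acc := 0 | (not (((max(cur, 1) * b) + (max(cur, 1) * a)) <= max(3, a))): false | cur := -1 | ((-(a * b)) >= (b + cur)): true | acc := 5 | cur := 1 | result 5; agreement on 5.
Every one of the 28 inputs gives matching results.
verdict: equivalent


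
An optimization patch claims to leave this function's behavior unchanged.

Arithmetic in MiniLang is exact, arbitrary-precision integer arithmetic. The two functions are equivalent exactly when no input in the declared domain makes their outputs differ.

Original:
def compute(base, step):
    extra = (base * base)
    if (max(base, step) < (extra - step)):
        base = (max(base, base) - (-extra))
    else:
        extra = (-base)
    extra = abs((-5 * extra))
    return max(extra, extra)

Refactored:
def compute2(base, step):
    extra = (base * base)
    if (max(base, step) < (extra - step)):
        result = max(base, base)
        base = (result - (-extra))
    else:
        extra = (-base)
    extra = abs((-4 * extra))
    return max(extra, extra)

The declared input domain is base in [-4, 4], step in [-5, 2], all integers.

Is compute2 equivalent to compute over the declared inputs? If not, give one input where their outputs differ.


The rewrite breaks on base=-4, step=-5, where the results are 80 and 64.
compute: extra := 16 | (max(base, step) < (extra - step)): true | base := 12 | extra := 80 | result 80
compute2: extra := 16 | (max(base, step) < (extra - step)): true | result := -4 | base := 12 | extra := 64 | result 64
verdict: not equivalent; witness: base=-4, step=-5


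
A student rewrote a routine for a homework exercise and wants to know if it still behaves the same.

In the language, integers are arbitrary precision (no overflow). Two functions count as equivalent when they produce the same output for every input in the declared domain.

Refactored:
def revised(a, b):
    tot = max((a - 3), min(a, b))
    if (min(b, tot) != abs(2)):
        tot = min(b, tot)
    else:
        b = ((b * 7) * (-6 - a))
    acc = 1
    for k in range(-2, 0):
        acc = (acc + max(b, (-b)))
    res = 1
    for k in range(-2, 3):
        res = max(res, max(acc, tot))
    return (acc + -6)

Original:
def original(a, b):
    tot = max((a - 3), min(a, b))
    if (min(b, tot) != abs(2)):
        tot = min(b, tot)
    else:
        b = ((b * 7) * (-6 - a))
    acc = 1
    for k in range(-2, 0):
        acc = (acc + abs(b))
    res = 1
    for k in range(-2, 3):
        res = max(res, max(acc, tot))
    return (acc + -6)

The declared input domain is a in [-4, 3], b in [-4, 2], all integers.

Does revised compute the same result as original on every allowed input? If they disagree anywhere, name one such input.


Differences: min/max/abs usage differs — yet all 56 inputs agree.
verdict: equivalent


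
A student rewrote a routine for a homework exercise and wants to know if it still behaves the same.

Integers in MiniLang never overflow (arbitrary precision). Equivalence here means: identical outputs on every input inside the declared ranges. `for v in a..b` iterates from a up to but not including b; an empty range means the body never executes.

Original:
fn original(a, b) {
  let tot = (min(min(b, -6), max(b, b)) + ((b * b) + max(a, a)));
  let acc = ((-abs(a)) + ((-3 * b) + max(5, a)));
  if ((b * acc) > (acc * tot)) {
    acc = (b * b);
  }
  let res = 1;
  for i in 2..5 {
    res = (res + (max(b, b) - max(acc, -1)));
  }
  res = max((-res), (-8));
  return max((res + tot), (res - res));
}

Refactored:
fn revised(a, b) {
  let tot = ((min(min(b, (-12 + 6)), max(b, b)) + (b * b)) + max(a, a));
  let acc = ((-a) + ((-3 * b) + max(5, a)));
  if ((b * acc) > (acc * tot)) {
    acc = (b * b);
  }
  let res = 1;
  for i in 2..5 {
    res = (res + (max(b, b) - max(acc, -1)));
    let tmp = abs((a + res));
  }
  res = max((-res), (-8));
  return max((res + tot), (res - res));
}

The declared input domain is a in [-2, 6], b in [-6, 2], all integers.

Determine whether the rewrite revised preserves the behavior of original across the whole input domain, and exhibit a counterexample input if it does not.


Input a=-2, b=-6: 108 from original versus 120 from revised.
verdict: not equivalent; witness: a=-2, b=-6


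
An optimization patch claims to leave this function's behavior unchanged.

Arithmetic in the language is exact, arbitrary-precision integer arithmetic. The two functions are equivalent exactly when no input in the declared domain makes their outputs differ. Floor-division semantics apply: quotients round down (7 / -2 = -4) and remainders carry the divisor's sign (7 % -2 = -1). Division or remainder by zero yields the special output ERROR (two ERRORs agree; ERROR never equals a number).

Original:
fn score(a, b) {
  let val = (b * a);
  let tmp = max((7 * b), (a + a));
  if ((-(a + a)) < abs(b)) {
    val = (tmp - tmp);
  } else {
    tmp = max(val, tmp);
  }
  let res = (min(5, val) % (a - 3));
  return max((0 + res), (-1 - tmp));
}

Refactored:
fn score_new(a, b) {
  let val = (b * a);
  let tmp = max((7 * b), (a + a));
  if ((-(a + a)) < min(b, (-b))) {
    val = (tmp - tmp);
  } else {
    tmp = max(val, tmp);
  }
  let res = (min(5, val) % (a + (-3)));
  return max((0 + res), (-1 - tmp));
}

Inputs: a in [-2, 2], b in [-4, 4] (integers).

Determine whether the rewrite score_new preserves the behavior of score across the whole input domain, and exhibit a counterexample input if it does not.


Run the pair on a=-1, b=-4.
score: val=4, then tmp=-2, then ((-(a + a)) < abs(b)) is true, then val=0, then res=0, then returns 1
score_new: val=4, then tmp=-2, then ((-(a + a)) < min(b, (-b))) is false, then tmp=4, then res=0, then returns 0
1 against 0: the behavior changed.
verdict: not equivalent; witness: a=-1, b=-4


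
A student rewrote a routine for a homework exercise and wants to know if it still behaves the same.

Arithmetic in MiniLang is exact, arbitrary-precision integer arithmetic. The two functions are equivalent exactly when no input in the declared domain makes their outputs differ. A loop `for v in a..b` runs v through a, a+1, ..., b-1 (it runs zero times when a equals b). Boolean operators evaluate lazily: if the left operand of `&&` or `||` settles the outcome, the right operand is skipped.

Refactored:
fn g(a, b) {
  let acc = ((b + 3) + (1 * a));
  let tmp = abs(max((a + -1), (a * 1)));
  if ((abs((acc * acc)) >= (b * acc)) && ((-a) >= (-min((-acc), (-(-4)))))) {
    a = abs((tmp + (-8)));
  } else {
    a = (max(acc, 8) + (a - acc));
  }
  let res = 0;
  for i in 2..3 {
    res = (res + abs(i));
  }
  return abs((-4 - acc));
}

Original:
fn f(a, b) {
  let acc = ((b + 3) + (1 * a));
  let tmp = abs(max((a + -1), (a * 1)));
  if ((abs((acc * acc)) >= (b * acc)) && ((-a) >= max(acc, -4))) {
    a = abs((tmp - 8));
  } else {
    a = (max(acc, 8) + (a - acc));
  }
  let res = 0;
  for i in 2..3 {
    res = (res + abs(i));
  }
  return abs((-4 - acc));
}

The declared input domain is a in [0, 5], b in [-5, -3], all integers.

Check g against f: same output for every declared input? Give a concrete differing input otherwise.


Side by side, the visible changes include: min/max/abs usage differs, and arithmetic usage differs.
As a probe, take a=4, b=-3: f runs acc := 4 | tmp := 4 | ((abs((acc * acc)) >= (b * acc)) && ((-a) >= max(acc, -4))): false | a := 8 | res := 0 | iter i=2: | res := 2 | result 8; g runs acc := 4 | tmp := 4 | ((abs((acc * acc)) >= (b * acc)) && ((-a) >= (-min((-acc), (-(-4)))))): false | a := 8 | res := 0 | iter i=2: | res := 2 | result 8; both end at 8.
An exhaustive pass over the 18 declared inputs shows identical outputs.
verdict: equivalent


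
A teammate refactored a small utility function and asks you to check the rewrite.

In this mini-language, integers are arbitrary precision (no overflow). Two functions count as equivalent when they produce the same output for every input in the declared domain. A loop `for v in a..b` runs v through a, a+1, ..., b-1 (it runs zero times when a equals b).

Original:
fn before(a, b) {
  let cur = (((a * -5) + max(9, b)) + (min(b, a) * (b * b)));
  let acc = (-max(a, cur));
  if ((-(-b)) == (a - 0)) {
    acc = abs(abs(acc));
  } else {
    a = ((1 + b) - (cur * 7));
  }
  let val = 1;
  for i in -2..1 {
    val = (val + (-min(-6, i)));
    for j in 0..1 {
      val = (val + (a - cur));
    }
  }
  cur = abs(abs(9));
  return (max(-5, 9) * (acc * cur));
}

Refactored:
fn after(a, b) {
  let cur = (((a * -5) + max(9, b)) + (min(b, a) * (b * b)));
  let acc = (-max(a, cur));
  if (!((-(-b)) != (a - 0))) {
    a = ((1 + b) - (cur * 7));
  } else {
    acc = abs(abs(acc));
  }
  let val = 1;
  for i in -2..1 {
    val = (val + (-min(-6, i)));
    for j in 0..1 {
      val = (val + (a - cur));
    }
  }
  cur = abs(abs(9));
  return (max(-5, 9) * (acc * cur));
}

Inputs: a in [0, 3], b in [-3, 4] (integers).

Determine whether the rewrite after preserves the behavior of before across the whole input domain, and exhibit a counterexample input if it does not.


Take a=0, b=-2.
before: cur = 1; acc = -1; ((-(-b)) == (a - 0)) -> false; a = -8; val = 1; [i=-2]; val = 7; [j=0]; val = -2; [i=-1]; val = 4; [j=0]; val = -5; [i=0]; val = 1; [j=0]; val = -8; cur = 9; return -81
after: cur = 1; acc = -1; (!((-(-b)) != (a - 0))) -> false; acc = 1; val = 1; [i=-2]; val = 7; [j=0]; val = 6; [i=-1]; val = 12; [j=0]; val = 11; [i=0]; val = 17; [j=0]; val = 16; cur = 9; return 81
-81 against 81: the behavior changed.
verdict: not equivalent; witness: a=0, b=-2


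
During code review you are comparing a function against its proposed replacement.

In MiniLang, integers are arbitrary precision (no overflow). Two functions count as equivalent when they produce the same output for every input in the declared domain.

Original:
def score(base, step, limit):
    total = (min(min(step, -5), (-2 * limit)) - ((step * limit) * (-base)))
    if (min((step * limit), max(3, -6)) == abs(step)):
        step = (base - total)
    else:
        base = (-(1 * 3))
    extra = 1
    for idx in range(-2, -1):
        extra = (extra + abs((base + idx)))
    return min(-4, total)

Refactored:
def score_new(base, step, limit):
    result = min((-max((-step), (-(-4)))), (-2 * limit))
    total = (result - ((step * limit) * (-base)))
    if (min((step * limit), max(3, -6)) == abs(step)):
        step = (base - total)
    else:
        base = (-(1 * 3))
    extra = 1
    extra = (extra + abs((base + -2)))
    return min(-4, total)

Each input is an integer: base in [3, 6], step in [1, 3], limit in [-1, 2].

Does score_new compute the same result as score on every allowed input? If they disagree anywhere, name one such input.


Input base=3, step=1, limit=-1: -8 from score versus -7 from score_new.
verdict: not equivalent; witness: base=3, step=1, limit=-1


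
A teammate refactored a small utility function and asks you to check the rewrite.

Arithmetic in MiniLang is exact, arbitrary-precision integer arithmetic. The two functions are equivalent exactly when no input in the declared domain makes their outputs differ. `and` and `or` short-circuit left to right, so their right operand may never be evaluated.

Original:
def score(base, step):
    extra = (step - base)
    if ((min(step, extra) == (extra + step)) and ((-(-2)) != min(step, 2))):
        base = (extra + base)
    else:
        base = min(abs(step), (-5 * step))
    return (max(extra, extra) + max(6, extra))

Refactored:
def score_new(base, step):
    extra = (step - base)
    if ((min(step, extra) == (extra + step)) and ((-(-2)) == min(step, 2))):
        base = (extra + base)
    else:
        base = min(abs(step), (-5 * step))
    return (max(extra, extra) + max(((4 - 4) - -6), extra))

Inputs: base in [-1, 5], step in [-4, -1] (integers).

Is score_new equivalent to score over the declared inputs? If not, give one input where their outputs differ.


Although `((-(-2)) != min(step, 2))` became `((-(-2)) == min(step, 2))`, no input in the stated domain can expose it.
Tracing base=2, step=-4: score: extra := -6 | ((min(step, extra) == (extra + step)) and ((-(-2)) != min(step, 2))): false | base := 4 | result 0 | score_new: extra := -6 | ((min(step, extra) == (extra + step)) and ((-(-2)) == min(step, 2))): false | base := 4 | result 0 — matching result 0.
Every one of the 28 inputs gives matching results.
verdict: equivalent


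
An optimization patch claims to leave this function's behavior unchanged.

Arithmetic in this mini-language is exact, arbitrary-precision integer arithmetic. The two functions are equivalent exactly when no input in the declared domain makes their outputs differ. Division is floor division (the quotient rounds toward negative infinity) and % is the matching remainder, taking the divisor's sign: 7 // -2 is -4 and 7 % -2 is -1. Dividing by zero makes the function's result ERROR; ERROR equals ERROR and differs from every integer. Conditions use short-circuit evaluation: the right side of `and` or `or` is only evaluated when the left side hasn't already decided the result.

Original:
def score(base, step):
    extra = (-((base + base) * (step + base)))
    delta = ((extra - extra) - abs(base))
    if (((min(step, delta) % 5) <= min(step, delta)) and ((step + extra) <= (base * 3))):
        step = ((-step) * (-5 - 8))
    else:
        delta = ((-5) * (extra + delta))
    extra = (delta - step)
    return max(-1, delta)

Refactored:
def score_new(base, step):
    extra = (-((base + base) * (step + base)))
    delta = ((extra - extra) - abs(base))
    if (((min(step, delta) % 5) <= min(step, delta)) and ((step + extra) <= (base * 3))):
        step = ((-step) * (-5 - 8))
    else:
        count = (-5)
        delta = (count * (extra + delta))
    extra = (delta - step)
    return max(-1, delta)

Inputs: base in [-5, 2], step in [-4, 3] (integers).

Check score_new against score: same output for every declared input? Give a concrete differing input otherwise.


Reading the diff, among the changes: local variable names differ; statement counts differ.
One worked example (base=-2, step=-2) — score: extra=-16, then delta=-2, then (((min(step, delta) % 5) <= min(step, delta)) and ((step + extra) <= (base * 3))) is false, then delta=90, then extra=92, then returns 90; score_new: extra=-16, then delta=-2, then (((min(step, delta) % 5) <= min(step, delta)) and ((step + extra) <= (base * 3))) is false, then count=-5, then delta=90, then extra=92, then returns 90; agreement on 90.
Across all 64 domain points the two functions coincide.
verdict: equivalent


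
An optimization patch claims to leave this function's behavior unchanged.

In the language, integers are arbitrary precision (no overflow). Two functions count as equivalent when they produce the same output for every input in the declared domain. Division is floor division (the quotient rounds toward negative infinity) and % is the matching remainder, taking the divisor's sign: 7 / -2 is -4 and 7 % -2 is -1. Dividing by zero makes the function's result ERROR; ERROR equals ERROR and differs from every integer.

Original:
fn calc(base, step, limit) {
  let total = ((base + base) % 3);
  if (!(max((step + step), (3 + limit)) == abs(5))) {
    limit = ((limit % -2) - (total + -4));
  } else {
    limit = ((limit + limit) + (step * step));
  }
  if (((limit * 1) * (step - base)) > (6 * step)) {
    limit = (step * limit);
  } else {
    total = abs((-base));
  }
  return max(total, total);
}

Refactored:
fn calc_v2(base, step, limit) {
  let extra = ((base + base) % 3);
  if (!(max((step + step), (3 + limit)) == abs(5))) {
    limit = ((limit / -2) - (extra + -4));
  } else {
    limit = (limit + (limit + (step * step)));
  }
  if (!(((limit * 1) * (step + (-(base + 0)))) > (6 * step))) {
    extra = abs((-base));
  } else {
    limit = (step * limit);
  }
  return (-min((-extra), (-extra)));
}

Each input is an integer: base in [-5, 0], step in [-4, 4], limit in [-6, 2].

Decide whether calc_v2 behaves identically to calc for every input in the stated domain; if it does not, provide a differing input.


Try base=-5, step=1, limit=-5.
calc: total := 2 | (!(max((step + step), (3 + limit)) == abs(5))): true | limit := 1 | (((limit * 1) * (step - base)) > (6 * step)): false | total := 5 | result 5
calc_v2: extra := 2 | (!(max((step + step), (3 + limit)) == abs(5))): true | limit := 4 | (!(((limit * 1) * (step + (-(base + 0)))) > (6 * step))): false | limit := 4 | result 2
5 and 2 differ, so these are not the same function on this domain.
verdict: not equivalent; witness: base=-5, step=1, limit=-5
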